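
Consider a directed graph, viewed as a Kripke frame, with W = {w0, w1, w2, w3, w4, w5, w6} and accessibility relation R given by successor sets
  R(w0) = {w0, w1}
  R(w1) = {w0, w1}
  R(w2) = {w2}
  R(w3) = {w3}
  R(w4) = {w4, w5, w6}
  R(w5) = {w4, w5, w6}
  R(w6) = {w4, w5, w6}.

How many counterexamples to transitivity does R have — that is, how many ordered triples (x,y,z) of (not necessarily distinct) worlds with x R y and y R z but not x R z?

0

R is transitive; there are no such tuples.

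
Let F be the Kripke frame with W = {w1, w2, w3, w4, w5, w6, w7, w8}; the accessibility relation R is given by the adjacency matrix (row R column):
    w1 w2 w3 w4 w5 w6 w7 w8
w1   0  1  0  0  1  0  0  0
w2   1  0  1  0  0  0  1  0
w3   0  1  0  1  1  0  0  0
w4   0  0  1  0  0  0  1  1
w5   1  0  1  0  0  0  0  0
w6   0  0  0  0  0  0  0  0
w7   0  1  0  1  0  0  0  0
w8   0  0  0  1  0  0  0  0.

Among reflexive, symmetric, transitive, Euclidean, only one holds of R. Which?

Reflexive: no — w1 is not related to itself.
Symmetric: yes — every pair in R has its reverse in R.
Transitive: no — w1 R w2 and w2 R w3, but not w1 R w3.
Euclidean: no — w1 R w2 and w1 R w5, but not w2 R w5.
Only symmetric holds.

symmetric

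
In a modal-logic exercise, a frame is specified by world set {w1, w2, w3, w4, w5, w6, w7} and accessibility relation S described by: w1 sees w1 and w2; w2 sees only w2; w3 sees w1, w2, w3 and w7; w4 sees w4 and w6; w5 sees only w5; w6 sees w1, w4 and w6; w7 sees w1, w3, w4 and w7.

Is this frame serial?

Serial: yes — every world has a successor (e.g. w1 S w1).

Yes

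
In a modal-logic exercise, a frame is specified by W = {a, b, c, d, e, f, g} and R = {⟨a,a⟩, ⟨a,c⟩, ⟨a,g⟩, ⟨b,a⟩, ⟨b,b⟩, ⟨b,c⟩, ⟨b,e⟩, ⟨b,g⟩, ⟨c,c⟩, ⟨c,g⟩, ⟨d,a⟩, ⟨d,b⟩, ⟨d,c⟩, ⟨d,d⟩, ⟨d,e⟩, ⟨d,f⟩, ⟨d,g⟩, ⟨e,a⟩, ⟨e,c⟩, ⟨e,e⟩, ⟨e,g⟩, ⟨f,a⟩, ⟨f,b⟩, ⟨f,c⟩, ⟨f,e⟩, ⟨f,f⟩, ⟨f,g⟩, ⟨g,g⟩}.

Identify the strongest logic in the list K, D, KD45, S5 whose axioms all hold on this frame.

Serial (axiom D): yes — every world has a successor (e.g. a R a).
Euclidean (axiom 5): no — a R g and a R c, but not g R c.
Transitive (axiom 4): yes — every two-step R-path is closed by a direct edge.
Reflexive (axiom T): yes — every world is R-related to itself.
So F validates K, D; KD45 would additionally require R to be Euclidean. The strongest is D.

D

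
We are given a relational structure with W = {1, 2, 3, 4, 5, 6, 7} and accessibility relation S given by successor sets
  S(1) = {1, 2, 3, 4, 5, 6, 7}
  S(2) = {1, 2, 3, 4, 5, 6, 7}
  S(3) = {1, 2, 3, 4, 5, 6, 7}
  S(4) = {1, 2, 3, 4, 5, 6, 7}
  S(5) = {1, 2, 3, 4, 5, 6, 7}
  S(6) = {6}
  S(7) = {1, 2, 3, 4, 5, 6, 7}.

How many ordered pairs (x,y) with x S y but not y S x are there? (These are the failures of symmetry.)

6

Enumerating: (1,6), (2,6), (3,6), (4,6), (5,6), (7,6).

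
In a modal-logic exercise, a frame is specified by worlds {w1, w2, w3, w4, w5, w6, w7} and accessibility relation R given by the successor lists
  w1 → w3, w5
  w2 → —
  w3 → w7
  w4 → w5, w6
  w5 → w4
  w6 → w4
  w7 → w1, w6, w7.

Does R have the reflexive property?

Reflexive: no — w1 is not related to itself.

No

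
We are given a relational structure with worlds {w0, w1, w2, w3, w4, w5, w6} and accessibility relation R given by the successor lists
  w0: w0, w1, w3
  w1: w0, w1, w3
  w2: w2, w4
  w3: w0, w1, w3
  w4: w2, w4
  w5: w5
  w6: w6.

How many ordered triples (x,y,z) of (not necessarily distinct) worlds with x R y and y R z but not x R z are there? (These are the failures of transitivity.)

R is transitive; there are no such tuples.

0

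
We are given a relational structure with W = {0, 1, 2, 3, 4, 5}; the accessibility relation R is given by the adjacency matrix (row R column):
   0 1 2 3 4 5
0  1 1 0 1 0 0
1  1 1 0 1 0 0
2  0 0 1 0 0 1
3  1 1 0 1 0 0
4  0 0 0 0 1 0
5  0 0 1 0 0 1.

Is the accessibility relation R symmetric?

Symmetric: yes — every pair in R has its reverse in R.

Yes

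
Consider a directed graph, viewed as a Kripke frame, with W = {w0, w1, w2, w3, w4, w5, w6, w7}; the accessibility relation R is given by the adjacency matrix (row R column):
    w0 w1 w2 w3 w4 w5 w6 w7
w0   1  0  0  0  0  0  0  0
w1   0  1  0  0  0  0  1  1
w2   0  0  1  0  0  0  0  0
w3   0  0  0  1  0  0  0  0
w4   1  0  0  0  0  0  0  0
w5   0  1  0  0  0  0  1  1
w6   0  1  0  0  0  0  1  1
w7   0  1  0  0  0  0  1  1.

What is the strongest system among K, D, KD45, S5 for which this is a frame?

Serial (axiom D): yes — every world has a successor (e.g. w0 R w0).
Euclidean (axiom 5): yes — any two successors of a common world are R-related.
Transitive (axiom 4): yes — every two-step R-path is closed by a direct edge.
Reflexive (axiom T): no — w4 is not related to itself.
So F validates K, D, KD45; S5 would additionally require R to be reflexive. The strongest is KD45.

KD45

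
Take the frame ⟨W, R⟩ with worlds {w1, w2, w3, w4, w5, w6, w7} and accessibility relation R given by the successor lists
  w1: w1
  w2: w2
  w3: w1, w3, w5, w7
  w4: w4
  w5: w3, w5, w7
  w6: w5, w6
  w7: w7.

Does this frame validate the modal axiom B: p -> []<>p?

No

Axiom B corresponds to the accessibility relation being symmetric.
Symmetric: no — w3 R w1 but not w1 R w3.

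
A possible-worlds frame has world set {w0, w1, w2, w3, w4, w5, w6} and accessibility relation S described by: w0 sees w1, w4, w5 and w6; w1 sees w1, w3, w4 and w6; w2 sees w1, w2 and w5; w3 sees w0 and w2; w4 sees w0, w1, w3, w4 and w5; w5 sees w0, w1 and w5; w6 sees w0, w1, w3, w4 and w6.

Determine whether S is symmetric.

No

Symmetric: no — w0 S w1 but not w1 S w0.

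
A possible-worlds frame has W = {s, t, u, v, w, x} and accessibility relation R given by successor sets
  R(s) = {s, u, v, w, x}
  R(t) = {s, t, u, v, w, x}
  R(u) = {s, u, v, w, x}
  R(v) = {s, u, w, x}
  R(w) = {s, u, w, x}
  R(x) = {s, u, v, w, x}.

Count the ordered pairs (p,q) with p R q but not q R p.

6

Enumerating: (t,s), (t,u), (t,v), (t,w), (t,x), (v,w).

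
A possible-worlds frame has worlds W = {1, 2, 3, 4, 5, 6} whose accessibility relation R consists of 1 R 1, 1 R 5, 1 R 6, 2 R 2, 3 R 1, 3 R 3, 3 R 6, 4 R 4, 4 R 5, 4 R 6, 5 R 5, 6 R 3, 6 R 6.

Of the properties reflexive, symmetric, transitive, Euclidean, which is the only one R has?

Reflexive: yes — every world is R-related to itself.
Symmetric: no — 1 R 5 but not 5 R 1.
Transitive: no — 1 R 6 and 6 R 3, but not 1 R 3.
Euclidean: no — 1 R 5 and 1 R 6, but not 5 R 6.
Only reflexive holds.

reflexive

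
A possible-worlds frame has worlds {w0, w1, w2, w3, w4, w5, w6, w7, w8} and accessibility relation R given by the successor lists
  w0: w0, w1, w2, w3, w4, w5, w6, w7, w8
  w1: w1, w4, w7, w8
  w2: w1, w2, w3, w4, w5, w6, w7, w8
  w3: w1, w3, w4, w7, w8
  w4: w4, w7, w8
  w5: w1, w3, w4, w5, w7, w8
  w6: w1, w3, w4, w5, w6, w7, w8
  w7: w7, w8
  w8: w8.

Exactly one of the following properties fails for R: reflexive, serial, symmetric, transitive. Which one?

symmetric

Reflexive: yes — every world is R-related to itself.
Serial: yes — every world has a successor (e.g. w0 R w0).
Symmetric: no — w0 R w1 but not w1 R w0.
Transitive: yes — every two-step R-path is closed by a direct edge.
Only symmetric fails.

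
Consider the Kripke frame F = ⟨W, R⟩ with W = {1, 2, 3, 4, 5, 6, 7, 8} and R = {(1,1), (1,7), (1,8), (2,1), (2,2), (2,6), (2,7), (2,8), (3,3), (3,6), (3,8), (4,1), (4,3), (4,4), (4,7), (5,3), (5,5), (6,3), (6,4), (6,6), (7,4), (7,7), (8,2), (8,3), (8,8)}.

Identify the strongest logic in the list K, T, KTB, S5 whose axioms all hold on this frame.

Reflexive (axiom T): yes — every world is R-related to itself.
Symmetric (axiom B): no — 1 R 7 but not 7 R 1.
Euclidean (axiom 5): no — 1 R 7 and 1 R 8, but not 7 R 8.
So F validates K, T; KTB would additionally require R to be symmetric. The strongest is T.

T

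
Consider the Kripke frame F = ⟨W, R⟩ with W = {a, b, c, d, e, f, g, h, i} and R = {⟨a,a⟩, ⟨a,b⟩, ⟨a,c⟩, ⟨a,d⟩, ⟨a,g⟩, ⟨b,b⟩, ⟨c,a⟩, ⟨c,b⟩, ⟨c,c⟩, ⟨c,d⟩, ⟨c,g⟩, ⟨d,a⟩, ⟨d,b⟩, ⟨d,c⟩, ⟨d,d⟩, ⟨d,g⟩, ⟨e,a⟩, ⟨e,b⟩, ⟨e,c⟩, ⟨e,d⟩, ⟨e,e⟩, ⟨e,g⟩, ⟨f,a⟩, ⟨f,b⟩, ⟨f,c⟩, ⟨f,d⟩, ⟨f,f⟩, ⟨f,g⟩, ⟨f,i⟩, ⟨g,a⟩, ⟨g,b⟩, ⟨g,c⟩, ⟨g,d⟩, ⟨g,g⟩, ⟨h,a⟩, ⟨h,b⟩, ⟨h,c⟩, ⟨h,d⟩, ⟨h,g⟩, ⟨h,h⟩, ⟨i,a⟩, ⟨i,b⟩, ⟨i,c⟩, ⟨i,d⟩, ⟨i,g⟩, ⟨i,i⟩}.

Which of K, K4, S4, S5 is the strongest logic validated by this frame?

Transitive (axiom 4): yes — every two-step R-path is closed by a direct edge.
Reflexive (axiom T): yes — every world is R-related to itself.
Euclidean (axiom 5): no — a R b and a R c, but not b R c.
So F validates K, K4, S4; S5 would additionally require R to be Euclidean. The strongest is S4.

S4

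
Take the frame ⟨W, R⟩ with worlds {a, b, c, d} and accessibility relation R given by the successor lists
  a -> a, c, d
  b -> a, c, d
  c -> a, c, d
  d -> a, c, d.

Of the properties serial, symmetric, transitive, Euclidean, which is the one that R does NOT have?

Serial: yes — every world has a successor (e.g. a R a).
Symmetric: no — b R a but not a R b.
Transitive: yes — every two-step R-path is closed by a direct edge.
Euclidean: yes — any two successors of a common world are R-related.
Only symmetric fails.

symmetric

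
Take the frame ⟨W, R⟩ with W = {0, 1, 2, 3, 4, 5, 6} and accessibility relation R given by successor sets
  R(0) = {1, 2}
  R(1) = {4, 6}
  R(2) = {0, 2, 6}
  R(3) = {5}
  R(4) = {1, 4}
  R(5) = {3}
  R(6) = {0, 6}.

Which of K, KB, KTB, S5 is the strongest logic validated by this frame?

Symmetric (axiom B): no — 0 R 1 but not 1 R 0.
Reflexive (axiom T): no — 0 is not related to itself.
Euclidean (axiom 5): no — 0 R 1 and 0 R 2, but not 1 R 2.
So F validates K; KB would additionally require R to be symmetric. The strongest is K.

K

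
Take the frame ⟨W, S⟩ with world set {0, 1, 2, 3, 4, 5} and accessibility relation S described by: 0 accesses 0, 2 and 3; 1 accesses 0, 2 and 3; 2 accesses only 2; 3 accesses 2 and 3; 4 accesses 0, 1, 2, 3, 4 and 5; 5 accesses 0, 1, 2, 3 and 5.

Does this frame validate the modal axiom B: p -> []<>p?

No

By correspondence theory, B is valid on a frame iff S is symmetric.
Symmetric: no — 0 S 2 but not 2 S 0.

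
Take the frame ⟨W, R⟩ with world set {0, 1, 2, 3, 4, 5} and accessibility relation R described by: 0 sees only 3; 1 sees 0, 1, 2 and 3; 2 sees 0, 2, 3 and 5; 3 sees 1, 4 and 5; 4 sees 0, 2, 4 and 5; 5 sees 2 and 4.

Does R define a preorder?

No

Reflexive: no — 0 is not related to itself.
Transitive: no — 0 R 3 and 3 R 1, but not 0 R 1.
So R is not a preorder.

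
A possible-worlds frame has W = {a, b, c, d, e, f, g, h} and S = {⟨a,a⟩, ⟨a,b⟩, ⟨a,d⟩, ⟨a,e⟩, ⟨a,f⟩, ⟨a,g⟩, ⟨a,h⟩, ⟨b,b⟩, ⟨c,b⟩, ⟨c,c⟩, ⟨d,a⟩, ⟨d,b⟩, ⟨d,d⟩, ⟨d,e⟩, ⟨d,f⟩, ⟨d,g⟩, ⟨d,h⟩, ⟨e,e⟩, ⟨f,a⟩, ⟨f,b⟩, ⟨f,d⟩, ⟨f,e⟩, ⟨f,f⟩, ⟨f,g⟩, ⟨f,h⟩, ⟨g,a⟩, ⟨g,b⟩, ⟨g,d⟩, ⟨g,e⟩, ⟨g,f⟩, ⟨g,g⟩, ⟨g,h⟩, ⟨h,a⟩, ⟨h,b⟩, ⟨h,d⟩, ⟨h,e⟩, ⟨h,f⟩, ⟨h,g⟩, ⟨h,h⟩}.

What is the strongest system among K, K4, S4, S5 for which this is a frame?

S4

Transitive (axiom 4): yes — every two-step S-path is closed by a direct edge.
Reflexive (axiom T): yes — every world is S-related to itself.
Euclidean (axiom 5): no — a S b and a S d, but not b S d.
So F validates K, K4, S4; S5 would additionally require S to be Euclidean. The strongest is S4.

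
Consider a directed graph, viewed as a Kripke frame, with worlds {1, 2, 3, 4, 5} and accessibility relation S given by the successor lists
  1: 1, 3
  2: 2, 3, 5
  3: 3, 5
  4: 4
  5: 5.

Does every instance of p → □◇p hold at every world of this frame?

By correspondence theory, B is valid on a frame iff S is symmetric.
Symmetric: no — 1 S 3 but not 3 S 1.

No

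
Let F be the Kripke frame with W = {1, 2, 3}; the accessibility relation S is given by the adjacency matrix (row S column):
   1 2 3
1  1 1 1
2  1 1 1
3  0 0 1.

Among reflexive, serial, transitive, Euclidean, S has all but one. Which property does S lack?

Euclidean

Reflexive: yes — every world is S-related to itself.
Serial: yes — every world has a successor (e.g. 1 S 1).
Transitive: yes — every two-step S-path is closed by a direct edge.
Euclidean: no — 1 S 3 and 1 S 2, but not 3 S 2.
Only Euclidean fails.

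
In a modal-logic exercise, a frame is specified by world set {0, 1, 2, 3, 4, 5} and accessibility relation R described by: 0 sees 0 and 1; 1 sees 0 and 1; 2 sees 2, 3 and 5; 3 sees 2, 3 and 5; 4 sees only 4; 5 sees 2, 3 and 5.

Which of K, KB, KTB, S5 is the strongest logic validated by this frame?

Symmetric (axiom B): yes — every pair in R has its reverse in R.
Reflexive (axiom T): yes — every world is R-related to itself.
Euclidean (axiom 5): yes — any two successors of a common world are R-related.
So F validates K, KB, KTB, S5. The strongest is S5.

S5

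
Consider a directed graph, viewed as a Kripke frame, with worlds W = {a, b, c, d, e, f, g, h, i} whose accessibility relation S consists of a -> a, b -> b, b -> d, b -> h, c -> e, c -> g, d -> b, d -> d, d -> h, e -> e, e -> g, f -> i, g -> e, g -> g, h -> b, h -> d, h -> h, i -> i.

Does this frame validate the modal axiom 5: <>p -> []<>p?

The schema 5 characterises exactly the Euclidean frames.
Euclidean: yes — any two successors of a common world are S-related.

Yes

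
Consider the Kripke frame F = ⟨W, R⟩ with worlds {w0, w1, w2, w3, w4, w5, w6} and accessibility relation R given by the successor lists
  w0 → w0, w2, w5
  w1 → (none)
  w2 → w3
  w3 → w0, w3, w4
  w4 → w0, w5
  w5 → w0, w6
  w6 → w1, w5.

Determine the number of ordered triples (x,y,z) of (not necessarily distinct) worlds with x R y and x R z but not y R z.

Enumerating: (w0,w2,w0), (w0,w2,w2), (w0,w2,w5), (w0,w5,w2), (w0,w5,w5), (w3,w0,w3), (w3,w0,w4), (w3,w4,w3), (w3,w4,w4), (w4,w5,w5), (w5,w0,w6), (w5,w6,w0), (w5,w6,w6), (w6,w1,w1), (w6,w1,w5), (w6,w5,w1), (w6,w5,w5).

17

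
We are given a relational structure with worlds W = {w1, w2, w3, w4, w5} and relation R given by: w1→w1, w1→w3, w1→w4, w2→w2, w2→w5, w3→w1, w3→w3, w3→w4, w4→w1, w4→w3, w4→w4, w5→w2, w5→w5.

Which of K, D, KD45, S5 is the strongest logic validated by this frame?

Serial (axiom D): yes — every world has a successor (e.g. w1 R w1).
Euclidean (axiom 5): yes — any two successors of a common world are R-related.
Transitive (axiom 4): yes — every two-step R-path is closed by a direct edge.
Reflexive (axiom T): yes — every world is R-related to itself.
So F validates K, D, KD45, S5. The strongest is S5.

S5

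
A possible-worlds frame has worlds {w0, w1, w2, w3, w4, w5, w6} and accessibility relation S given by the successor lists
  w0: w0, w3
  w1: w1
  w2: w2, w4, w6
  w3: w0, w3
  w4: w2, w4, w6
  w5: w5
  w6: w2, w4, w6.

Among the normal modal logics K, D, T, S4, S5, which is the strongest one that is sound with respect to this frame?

Serial (axiom D): yes — every world has a successor (e.g. w0 S w0).
Reflexive (axiom T): yes — every world is S-related to itself.
Transitive (axiom 4): yes — every two-step S-path is closed by a direct edge.
Euclidean (axiom 5): yes — any two successors of a common world are S-related.
So F validates K, D, T, S4, S5. The strongest is S5.

S5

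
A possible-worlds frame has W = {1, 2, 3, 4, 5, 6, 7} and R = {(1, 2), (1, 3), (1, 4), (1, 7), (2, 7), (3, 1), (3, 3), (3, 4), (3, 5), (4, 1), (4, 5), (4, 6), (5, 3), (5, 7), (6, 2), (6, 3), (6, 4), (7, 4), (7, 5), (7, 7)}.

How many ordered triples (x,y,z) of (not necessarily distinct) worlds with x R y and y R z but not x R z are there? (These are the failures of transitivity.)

Enumerating: (1,3,1), (1,3,5), (1,4,1), (1,4,5), (1,4,6), (1,7,5), (2,7,4), (2,7,5), (3,1,2), (3,1,7), (3,4,6), (3,5,7), … and 23 more.
Total: 35.

35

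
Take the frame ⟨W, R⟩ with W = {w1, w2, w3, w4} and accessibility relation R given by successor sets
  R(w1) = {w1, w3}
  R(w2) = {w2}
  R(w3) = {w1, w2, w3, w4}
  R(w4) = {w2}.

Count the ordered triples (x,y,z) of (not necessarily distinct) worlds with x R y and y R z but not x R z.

2

Enumerating: (w1,w3,w2), (w1,w3,w4).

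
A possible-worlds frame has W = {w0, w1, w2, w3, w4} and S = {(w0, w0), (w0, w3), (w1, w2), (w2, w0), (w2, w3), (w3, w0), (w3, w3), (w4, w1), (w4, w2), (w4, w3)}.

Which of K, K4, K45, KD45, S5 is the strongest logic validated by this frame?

Transitive (axiom 4): no — w1 S w2 and w2 S w0, but not w1 S w0.
Euclidean (axiom 5): no — w4 S w1 and w4 S w3, but not w1 S w3.
Serial (axiom D): yes — every world has a successor (e.g. w0 S w0).
Reflexive (axiom T): no — w1 is not related to itself.
So F validates K; K4 would additionally require S to be transitive. The strongest is K.

K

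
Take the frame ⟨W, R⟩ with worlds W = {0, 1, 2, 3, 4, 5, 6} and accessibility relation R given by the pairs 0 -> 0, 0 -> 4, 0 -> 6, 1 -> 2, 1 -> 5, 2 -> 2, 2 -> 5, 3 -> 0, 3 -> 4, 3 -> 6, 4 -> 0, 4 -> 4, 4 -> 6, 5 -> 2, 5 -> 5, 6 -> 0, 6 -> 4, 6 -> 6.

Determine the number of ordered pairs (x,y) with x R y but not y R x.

Enumerating: (1,2), (1,5), (3,0), (3,4), (3,6).

5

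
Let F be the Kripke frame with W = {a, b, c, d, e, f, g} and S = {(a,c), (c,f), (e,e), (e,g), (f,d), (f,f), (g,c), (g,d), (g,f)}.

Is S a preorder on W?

Reflexive: no — a is not related to itself.
Transitive: no — a S c and c S f, but not a S f.
So S is not a preorder.

No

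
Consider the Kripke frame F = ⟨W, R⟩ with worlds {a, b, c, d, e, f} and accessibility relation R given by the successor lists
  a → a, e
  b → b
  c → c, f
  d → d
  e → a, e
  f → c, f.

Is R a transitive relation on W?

Yes

Transitive: yes — every two-step R-path is closed by a direct edge.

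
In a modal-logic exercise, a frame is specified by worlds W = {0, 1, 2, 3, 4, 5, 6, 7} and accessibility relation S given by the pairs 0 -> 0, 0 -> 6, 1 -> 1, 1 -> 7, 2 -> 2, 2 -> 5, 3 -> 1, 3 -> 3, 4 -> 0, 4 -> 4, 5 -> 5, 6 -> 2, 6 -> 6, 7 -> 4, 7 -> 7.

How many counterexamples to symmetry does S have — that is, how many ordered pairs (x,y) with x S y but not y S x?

7

Enumerating: (0,6), (1,7), (2,5), (3,1), (4,0), (6,2), (7,4).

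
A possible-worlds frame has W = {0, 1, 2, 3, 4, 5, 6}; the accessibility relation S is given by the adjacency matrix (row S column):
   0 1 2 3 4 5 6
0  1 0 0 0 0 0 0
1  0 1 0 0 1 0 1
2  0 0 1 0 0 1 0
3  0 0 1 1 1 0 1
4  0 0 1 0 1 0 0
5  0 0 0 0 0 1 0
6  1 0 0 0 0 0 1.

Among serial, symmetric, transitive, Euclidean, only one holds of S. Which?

serial

Serial: yes — every world has a successor (e.g. 0 S 0).
Symmetric: no — 1 S 4 but not 4 S 1.
Transitive: no — 1 S 4 and 4 S 2, but not 1 S 2.
Euclidean: no — 1 S 4 and 1 S 6, but not 4 S 6.
Only serial holds.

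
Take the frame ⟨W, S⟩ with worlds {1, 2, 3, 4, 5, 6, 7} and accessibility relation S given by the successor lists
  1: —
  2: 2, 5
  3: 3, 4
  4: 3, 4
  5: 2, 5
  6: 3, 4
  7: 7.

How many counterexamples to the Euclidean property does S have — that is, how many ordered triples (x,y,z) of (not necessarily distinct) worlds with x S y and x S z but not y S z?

0

S is Euclidean; there are no such tuples.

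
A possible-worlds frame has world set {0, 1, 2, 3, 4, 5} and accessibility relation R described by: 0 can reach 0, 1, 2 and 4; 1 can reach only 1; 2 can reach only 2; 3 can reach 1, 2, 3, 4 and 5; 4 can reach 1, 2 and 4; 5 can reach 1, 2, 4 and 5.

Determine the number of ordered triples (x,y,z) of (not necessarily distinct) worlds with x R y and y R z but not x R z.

R is transitive; there are no such tuples.

0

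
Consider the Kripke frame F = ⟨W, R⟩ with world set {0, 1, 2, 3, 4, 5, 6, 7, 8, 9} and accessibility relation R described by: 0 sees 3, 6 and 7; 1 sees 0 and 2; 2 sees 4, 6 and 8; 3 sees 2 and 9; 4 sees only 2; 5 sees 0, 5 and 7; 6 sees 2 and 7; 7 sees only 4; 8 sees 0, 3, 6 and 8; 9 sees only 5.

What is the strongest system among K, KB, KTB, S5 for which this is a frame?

K

Symmetric (axiom B): no — 0 R 3 but not 3 R 0.
Reflexive (axiom T): no — 0 is not related to itself.
Euclidean (axiom 5): no — 0 R 3 and 0 R 6, but not 3 R 6.
So F validates K; KB would additionally require R to be symmetric. The strongest is K.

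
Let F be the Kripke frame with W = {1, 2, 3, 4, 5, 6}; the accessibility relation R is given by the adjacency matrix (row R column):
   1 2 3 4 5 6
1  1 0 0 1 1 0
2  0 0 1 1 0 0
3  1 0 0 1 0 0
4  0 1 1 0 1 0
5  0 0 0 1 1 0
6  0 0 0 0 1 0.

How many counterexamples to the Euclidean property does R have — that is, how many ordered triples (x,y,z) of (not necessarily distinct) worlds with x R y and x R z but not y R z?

Enumerating: (1,4,1), (1,4,4), (1,5,1), (2,3,3), (2,4,4), (3,4,1), (3,4,4), (4,2,2), (4,2,5), (4,3,2), (4,3,3), (4,3,5), (4,5,2), (4,5,3), (5,4,4).

15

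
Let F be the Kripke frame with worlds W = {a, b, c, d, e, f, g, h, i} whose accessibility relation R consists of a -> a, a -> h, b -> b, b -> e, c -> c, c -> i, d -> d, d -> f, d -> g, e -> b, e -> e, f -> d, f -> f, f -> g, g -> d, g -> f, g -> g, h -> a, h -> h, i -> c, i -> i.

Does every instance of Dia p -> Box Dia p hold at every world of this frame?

Yes

By correspondence theory, 5 is valid on a frame iff R is Euclidean.
Euclidean: yes — any two successors of a common world are R-related.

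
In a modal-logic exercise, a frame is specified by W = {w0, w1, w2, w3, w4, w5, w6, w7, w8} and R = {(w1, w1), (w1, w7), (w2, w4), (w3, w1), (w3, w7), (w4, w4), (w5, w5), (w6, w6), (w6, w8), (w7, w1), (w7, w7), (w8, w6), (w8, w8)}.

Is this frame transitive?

Transitive: yes — every two-step R-path is closed by a direct edge.

Yes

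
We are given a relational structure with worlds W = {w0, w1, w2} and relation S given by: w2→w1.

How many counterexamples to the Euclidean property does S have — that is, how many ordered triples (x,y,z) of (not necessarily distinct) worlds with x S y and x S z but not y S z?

1

Enumerating: (w2,w1,w1).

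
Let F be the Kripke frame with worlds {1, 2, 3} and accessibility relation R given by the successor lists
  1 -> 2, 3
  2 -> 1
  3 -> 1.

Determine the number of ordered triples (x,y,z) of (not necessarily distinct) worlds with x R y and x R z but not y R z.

Enumerating: (1,2,2), (1,2,3), (1,3,2), (1,3,3), (2,1,1), (3,1,1).

6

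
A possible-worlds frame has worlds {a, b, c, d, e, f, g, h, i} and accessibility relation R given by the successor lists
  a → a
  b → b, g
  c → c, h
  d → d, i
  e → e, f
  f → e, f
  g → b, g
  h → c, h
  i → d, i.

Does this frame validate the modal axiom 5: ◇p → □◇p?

Yes

The schema 5 characterises exactly the Euclidean frames.
Euclidean: yes — any two successors of a common world are R-related.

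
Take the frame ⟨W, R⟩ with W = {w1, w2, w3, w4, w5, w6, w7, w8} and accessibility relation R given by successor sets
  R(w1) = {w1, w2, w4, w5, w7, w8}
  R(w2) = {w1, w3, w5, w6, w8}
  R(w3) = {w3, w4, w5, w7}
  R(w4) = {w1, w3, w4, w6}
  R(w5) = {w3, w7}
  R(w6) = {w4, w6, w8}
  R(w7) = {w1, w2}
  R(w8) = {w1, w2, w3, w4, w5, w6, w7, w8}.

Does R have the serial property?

Yes

Serial: yes — every world has a successor (e.g. w1 R w1).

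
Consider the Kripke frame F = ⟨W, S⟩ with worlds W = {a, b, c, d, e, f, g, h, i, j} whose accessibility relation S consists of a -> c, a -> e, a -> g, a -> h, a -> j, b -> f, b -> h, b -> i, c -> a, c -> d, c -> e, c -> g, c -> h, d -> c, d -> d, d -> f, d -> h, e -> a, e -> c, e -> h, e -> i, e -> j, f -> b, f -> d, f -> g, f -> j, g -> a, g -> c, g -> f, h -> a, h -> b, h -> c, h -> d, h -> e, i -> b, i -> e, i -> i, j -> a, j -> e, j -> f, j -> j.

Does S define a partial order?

No

Reflexive: no — a is not related to itself.
Transitive: no — a S c and c S d, but not a S d.
Antisymmetric: no — a S c and c S a with a ≠ c.
So S is not a partial order.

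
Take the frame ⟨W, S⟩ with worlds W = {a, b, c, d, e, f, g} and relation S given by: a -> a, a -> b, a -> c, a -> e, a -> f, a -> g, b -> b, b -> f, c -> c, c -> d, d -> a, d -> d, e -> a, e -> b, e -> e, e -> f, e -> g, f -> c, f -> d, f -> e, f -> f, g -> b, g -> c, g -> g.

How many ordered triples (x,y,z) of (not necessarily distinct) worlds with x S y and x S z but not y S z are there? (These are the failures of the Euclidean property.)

39

Enumerating: (a,b,a), (a,b,c), (a,b,e), (a,b,g), (a,c,a), (a,c,b), (a,c,e), (a,c,f), (a,c,g), (a,e,c), (a,f,a), (a,f,b), … and 27 more.
Total: 39.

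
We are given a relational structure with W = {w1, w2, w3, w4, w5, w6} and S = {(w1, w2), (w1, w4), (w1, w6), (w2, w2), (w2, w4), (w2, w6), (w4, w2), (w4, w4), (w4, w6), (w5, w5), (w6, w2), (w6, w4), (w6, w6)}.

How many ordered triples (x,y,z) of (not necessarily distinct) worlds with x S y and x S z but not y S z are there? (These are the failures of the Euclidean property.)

S is Euclidean; there are no such tuples.

0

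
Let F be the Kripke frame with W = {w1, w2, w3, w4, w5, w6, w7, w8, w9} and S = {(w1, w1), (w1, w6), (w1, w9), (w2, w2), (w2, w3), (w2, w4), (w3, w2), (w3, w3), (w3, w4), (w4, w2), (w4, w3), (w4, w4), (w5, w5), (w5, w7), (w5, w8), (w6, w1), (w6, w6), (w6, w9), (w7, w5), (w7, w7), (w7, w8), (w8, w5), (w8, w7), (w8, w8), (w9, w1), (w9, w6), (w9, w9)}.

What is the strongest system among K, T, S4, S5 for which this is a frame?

S5

Reflexive (axiom T): yes — every world is S-related to itself.
Transitive (axiom 4): yes — every two-step S-path is closed by a direct edge.
Euclidean (axiom 5): yes — any two successors of a common world are S-related.
So F validates K, T, S4, S5. The strongest is S5.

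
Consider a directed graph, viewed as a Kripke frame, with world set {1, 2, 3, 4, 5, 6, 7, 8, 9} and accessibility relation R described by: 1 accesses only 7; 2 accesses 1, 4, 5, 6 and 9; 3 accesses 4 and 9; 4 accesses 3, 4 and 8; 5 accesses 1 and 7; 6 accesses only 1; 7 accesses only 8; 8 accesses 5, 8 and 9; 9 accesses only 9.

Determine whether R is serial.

Yes

Serial: yes — every world has a successor (e.g. 1 R 7).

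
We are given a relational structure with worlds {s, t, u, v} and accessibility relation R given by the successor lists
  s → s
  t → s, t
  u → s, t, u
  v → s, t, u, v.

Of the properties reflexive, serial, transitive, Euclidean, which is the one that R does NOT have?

Euclidean

Reflexive: yes — every world is R-related to itself.
Serial: yes — every world has a successor (e.g. s R s).
Transitive: yes — every two-step R-path is closed by a direct edge.
Euclidean: no — u R s and u R t, but not s R t.
Only Euclidean fails.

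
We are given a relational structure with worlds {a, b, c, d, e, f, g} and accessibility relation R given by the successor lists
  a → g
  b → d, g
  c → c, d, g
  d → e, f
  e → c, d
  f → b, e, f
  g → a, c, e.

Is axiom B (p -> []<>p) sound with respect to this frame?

Axiom B corresponds to the accessibility relation being symmetric.
Symmetric: no — b R d but not d R b.

No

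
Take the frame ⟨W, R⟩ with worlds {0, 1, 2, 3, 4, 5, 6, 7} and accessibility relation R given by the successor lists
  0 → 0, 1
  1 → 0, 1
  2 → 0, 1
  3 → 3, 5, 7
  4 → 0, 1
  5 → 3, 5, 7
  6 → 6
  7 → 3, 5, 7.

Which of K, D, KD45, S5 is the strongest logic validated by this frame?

KD45

Serial (axiom D): yes — every world has a successor (e.g. 0 R 0).
Euclidean (axiom 5): yes — any two successors of a common world are R-related.
Transitive (axiom 4): yes — every two-step R-path is closed by a direct edge.
Reflexive (axiom T): no — 2 is not related to itself.
So F validates K, D, KD45; S5 would additionally require R to be reflexive. The strongest is KD45.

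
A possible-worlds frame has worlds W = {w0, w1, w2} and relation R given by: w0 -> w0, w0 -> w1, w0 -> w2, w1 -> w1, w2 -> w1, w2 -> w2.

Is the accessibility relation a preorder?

Yes

Reflexive: yes — every world is R-related to itself.
Transitive: yes — every two-step R-path is closed by a direct edge.
So R is a preorder.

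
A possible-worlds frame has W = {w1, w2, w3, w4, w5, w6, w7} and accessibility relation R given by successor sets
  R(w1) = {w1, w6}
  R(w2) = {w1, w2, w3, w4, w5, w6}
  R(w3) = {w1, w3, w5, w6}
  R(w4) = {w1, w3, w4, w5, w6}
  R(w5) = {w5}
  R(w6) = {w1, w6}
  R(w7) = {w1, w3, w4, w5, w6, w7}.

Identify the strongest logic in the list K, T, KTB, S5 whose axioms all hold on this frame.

Reflexive (axiom T): yes — every world is R-related to itself.
Symmetric (axiom B): no — w2 R w1 but not w1 R w2.
Euclidean (axiom 5): no — w2 R w1 and w2 R w3, but not w1 R w3.
So F validates K, T; KTB would additionally require R to be symmetric. The strongest is T.

T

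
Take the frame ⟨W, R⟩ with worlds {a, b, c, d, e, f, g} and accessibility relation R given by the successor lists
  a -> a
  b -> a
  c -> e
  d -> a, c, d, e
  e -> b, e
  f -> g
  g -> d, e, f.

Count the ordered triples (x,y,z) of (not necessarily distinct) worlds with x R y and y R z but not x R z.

10

Enumerating: (c,e,b), (d,e,b), (e,b,a), (f,g,d), (f,g,e), (f,g,f), (g,d,a), (g,d,c), (g,e,b), (g,f,g).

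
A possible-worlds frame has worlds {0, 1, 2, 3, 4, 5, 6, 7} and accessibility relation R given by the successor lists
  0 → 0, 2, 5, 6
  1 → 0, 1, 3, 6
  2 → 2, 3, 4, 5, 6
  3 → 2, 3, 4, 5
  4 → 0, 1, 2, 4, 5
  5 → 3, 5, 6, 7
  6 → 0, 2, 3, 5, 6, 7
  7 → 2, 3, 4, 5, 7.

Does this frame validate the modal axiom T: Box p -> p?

Yes

By correspondence theory, T is valid on a frame iff R is reflexive.
Reflexive: yes — every world is R-related to itself.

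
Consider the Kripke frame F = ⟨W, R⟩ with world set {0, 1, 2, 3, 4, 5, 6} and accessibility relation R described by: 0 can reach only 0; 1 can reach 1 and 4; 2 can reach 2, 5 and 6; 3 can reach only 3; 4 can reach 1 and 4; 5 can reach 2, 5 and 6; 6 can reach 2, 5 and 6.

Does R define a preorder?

Yes

Reflexive: yes — every world is R-related to itself.
Transitive: yes — every two-step R-path is closed by a direct edge.
So R is a preorder.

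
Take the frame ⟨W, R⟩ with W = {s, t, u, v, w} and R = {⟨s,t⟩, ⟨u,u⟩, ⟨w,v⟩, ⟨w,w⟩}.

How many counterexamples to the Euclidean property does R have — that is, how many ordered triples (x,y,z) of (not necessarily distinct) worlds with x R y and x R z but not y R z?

3

Enumerating: (s,t,t), (w,v,v), (w,v,w).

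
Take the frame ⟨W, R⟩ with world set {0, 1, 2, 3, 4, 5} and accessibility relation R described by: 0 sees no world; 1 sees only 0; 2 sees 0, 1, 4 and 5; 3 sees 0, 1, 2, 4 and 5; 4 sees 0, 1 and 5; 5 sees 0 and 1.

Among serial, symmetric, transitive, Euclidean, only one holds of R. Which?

transitive

Serial: no — 0 has no R-successor.
Symmetric: no — 1 R 0 but not 0 R 1.
Transitive: yes — every two-step R-path is closed by a direct edge.
Euclidean: no — 2 R 0 and 2 R 1, but not 0 R 1.
Only transitive holds.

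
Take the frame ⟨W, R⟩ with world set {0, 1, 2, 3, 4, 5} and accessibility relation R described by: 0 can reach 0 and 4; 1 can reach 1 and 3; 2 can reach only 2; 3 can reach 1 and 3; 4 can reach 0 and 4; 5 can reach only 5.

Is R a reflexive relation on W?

Yes

Reflexive: yes — every world is R-related to itself.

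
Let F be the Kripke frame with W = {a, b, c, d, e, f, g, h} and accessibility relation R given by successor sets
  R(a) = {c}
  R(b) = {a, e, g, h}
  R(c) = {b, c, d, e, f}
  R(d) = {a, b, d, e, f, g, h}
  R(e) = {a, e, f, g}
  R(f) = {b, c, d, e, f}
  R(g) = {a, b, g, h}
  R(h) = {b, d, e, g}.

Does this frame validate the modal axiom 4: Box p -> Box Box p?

No

Axiom 4 corresponds to the accessibility relation being transitive.
Transitive: no — a R c and c R b, but not a R b.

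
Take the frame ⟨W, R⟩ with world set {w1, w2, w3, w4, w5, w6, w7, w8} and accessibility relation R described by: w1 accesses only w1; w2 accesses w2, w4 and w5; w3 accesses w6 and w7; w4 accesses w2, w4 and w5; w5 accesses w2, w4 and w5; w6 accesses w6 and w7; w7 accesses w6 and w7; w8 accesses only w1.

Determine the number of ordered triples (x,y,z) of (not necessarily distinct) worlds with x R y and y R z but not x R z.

0

R is transitive; there are no such tuples.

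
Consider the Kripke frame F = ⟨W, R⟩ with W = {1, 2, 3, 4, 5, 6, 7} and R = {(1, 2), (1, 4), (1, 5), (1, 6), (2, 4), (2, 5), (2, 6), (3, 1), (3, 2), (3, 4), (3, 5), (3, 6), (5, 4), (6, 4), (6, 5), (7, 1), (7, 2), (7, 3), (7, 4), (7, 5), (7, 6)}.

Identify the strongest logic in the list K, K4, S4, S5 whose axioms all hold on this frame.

K4

Transitive (axiom 4): yes — every two-step R-path is closed by a direct edge.
Reflexive (axiom T): no — 1 is not related to itself.
Euclidean (axiom 5): no — 1 R 4 and 1 R 2, but not 4 R 2.
So F validates K, K4; S4 would additionally require R to be reflexive. The strongest is K4.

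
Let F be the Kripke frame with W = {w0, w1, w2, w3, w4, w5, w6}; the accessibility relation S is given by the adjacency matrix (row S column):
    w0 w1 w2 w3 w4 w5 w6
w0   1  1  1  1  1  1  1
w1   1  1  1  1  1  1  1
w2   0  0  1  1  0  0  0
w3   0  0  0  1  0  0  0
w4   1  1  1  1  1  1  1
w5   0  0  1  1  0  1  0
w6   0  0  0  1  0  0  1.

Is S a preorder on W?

Yes

Reflexive: yes — every world is S-related to itself.
Transitive: yes — every two-step S-path is closed by a direct edge.
So S is a preorder.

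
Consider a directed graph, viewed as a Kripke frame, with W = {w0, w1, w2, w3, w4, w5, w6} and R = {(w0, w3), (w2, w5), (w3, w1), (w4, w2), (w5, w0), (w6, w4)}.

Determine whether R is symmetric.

No

Symmetric: no — w0 R w3 but not w3 R w0.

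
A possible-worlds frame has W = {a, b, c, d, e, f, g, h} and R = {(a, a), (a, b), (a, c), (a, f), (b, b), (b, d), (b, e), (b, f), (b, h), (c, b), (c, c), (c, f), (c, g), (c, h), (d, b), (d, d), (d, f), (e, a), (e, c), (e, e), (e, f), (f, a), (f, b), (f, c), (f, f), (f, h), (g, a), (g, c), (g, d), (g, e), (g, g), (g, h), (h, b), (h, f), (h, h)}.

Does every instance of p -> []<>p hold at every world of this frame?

The schema B characterises exactly the symmetric frames.
Symmetric: no — a R b but not b R a.

No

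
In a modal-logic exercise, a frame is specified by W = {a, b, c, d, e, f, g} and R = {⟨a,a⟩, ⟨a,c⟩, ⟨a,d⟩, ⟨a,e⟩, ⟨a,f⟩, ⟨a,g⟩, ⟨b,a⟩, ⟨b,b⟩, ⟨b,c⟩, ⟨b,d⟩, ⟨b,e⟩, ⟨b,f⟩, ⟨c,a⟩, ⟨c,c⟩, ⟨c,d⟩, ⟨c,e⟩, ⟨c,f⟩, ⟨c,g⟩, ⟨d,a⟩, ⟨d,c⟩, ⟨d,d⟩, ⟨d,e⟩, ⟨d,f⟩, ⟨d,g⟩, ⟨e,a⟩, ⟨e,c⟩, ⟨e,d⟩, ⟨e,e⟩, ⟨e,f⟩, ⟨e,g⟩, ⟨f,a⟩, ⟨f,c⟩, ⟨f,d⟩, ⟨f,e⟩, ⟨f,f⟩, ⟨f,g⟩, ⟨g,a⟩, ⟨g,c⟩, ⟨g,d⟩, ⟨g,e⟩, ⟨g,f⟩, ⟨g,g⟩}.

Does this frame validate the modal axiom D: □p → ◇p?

Yes

The schema D characterises exactly the serial frames.
Serial: yes — every world has a successor (e.g. a R a).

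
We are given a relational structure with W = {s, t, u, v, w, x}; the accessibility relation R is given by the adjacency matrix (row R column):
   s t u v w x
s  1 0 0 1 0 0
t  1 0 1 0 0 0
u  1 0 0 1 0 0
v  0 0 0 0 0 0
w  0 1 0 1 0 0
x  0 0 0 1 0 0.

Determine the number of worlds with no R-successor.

Enumerating: v.

1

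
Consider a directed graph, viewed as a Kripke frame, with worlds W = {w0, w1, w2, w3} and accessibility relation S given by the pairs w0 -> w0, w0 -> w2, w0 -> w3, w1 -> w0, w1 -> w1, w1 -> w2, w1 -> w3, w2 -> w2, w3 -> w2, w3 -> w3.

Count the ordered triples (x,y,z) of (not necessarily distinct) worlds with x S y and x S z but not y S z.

10

Enumerating: (w0,w2,w0), (w0,w2,w3), (w0,w3,w0), (w1,w0,w1), (w1,w2,w0), (w1,w2,w1), (w1,w2,w3), (w1,w3,w0), (w1,w3,w1), (w3,w2,w3).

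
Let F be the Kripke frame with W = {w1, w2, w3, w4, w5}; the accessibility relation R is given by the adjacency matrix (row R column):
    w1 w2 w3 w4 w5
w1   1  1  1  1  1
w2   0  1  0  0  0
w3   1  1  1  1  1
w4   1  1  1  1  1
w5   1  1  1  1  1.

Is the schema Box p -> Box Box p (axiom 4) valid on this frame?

Yes

By correspondence theory, 4 is valid on a frame iff R is transitive.
Transitive: yes — every two-step R-path is closed by a direct edge.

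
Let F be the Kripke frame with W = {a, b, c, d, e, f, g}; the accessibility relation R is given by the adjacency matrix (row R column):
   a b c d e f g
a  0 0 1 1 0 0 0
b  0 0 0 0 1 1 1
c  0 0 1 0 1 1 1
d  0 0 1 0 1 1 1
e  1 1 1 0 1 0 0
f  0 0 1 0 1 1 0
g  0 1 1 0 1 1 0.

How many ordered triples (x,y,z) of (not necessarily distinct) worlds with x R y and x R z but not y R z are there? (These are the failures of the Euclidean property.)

28

Enumerating: (a,c,d), (a,d,d), (b,e,f), (b,e,g), (b,f,g), (b,g,g), (c,e,f), (c,e,g), (c,f,g), (c,g,g), (d,e,f), (d,e,g), … and 16 more.
Total: 28.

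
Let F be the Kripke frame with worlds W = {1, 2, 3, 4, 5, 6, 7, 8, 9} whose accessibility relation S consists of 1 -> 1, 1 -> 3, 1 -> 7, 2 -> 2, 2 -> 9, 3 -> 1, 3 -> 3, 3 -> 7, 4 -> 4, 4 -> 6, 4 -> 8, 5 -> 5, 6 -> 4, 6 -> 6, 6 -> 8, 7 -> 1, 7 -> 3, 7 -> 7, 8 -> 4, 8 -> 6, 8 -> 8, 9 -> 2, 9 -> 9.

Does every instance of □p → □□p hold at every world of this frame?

Yes

Axiom 4 corresponds to the accessibility relation being transitive.
Transitive: yes — every two-step S-path is closed by a direct edge.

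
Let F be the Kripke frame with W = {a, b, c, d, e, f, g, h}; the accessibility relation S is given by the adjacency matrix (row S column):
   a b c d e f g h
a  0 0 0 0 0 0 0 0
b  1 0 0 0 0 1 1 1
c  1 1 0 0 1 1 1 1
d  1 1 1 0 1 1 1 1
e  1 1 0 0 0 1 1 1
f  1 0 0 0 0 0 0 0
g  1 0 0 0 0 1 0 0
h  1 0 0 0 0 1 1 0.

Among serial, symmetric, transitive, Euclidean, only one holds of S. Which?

Serial: no — a has no S-successor.
Symmetric: no — b S a but not a S b.
Transitive: yes — every two-step S-path is closed by a direct edge.
Euclidean: no — b S a and b S f, but not a S f.
Only transitive holds.

transitive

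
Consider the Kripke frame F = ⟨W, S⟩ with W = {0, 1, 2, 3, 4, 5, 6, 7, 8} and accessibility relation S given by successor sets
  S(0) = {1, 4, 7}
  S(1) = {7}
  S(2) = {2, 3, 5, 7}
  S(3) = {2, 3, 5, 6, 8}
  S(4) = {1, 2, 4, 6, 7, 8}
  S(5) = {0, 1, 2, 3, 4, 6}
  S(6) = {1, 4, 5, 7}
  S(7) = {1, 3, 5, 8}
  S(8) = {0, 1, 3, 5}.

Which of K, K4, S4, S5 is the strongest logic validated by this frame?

K

Transitive (axiom 4): no — 0 S 4 and 4 S 2, but not 0 S 2.
Reflexive (axiom T): no — 0 is not related to itself.
Euclidean (axiom 5): no — 0 S 1 and 0 S 4, but not 1 S 4.
So F validates K; K4 would additionally require S to be transitive. The strongest is K.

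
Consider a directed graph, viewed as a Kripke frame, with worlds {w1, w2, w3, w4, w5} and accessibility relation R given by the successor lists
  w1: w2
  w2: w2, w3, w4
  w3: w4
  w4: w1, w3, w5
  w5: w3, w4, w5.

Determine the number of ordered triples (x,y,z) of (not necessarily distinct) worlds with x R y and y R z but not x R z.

Enumerating: (w1,w2,w3), (w1,w2,w4), (w2,w4,w1), (w2,w4,w5), (w3,w4,w1), (w3,w4,w3), (w3,w4,w5), (w4,w1,w2), (w4,w3,w4), (w4,w5,w4), (w5,w4,w1).

11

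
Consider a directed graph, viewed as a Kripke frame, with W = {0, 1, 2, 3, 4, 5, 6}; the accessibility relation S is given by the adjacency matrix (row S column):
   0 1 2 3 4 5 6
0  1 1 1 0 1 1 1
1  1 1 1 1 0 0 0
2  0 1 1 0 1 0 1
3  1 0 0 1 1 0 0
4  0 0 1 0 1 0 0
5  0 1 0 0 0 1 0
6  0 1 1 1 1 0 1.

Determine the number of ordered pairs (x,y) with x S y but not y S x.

Enumerating: (0,2), (0,4), (0,5), (0,6), (1,3), (3,0), (3,4), (5,1), (6,1), (6,3), (6,4).

11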